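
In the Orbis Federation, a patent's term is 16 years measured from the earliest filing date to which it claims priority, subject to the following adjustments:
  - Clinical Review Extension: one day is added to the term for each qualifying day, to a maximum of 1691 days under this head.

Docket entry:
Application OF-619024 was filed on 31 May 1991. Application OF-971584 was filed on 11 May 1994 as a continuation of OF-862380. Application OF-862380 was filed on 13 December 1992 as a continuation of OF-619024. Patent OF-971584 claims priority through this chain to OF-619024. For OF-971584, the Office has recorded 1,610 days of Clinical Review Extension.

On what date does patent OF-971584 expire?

October 27, 2011

Earliest priority filing: 31 May 1991.
Base term: 31 May 1991 + 16 years → 31 May 2007.
Clinical Review Extension: 1610 days (within the 1691-day cap) → +1610 days → 27 October 2011.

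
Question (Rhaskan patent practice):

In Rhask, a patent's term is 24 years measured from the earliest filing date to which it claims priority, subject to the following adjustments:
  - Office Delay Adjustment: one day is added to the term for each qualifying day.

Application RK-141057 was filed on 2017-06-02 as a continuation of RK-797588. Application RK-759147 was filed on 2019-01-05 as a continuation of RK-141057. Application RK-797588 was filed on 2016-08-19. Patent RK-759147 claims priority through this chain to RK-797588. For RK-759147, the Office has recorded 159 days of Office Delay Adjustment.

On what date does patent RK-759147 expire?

Earliest priority filing: 19 August 2016.
Base term: 19 August 2016 + 24 years → 19 August 2040.
Office Delay Adjustment: +159 days → 25 January 2041.

January 25, 2041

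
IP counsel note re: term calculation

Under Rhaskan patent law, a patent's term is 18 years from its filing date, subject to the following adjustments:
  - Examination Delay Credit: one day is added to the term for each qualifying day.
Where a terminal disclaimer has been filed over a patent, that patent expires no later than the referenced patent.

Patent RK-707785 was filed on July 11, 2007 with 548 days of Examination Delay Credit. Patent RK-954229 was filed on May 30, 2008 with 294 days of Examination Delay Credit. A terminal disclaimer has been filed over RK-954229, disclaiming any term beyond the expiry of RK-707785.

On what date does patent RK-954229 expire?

Natural term of RK-954229:
  Base: filing + 18 years → 30 May 2026.
  Examination Delay Credit: +294 days → 20 March 2027.
Expiry of referenced patent RK-707785:
  Base: filing + 18 years → 11 July 2025.
  Examination Delay Credit: +548 days → 10 January 2027.
Terminal disclaimer: RK-954229 expires on the earlier of 20 March 2027 and 10 January 2027.

January 10, 2027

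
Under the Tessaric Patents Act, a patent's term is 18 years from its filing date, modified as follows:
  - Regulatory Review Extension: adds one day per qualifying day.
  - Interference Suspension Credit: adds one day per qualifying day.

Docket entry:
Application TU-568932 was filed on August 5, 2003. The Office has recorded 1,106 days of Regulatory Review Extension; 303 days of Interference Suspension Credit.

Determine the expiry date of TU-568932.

June 14, 2025

Base term: filing date + 18 years → 5 August 2021.
Regulatory Review Extension: +1106 days → 15 August 2024.
Interference Suspension Credit: +303 days → 14 June 2025.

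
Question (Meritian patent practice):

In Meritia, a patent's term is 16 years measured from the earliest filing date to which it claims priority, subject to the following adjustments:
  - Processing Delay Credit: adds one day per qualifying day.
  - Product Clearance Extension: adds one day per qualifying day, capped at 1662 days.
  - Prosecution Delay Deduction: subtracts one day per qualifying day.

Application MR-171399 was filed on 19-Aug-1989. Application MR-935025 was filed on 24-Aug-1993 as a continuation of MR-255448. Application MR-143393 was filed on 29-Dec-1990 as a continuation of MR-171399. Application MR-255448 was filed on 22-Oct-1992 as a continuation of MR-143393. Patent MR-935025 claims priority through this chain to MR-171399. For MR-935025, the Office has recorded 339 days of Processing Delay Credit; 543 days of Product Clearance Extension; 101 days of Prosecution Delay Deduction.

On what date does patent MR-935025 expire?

Earliest priority filing: 19 August 1989.
Base term: 19 August 1989 + 16 years → 19 August 2005.
Processing Delay Credit: +339 days → 24 July 2006.
Product Clearance Extension: 543 days (within the 1662-day cap) → +543 days → 18 January 2008.
Prosecution Delay Deduction: −101 days → 9 October 2007.

October 9, 2007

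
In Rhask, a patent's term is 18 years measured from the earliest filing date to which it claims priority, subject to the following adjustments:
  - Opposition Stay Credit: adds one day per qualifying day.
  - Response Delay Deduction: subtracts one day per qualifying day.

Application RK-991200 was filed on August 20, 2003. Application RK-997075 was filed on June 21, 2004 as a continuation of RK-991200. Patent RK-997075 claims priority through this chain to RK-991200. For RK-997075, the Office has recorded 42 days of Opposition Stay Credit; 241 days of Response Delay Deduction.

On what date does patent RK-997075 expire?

February 2, 2021

Earliest priority filing: 20 August 2003.
Base term: 20 August 2003 + 18 years → 20 August 2021.
Opposition Stay Credit: +42 days → 1 October 2021.
Response Delay Deduction: −241 days → 2 February 2021.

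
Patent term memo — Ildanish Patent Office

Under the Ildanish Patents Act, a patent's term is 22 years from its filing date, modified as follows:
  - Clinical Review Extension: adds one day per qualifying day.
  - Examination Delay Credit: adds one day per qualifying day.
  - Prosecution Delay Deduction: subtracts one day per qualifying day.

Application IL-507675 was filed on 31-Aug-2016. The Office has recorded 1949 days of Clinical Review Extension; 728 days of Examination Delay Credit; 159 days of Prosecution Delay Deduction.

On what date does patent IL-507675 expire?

July 23, 2045

Base term: filing date + 22 years → 31 August 2038.
Clinical Review Extension: +1949 days → 1 January 2044.
Examination Delay Credit: +728 days → 29 December 2045.
Prosecution Delay Deduction: −159 days → 23 July 2045.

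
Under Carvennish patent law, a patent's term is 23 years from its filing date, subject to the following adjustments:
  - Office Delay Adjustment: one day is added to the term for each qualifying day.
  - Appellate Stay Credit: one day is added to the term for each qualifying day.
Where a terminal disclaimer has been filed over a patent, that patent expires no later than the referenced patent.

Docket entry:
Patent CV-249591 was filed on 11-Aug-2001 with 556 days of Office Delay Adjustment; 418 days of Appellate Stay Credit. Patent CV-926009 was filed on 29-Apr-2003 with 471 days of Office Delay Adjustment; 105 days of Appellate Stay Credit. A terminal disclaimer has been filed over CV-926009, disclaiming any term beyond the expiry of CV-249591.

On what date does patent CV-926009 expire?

2027-04-12

Natural term of CV-926009:
  Base: filing + 23 years → 29 April 2026.
  Office Delay Adjustment: +471 days → 13 August 2027.
  Appellate Stay Credit: +105 days → 26 November 2027.
Expiry of referenced patent CV-249591:
  Base: filing + 23 years → 11 August 2024.
  Office Delay Adjustment: +556 days → 18 February 2026.
  Appellate Stay Credit: +418 days → 12 April 2027.
Terminal disclaimer: CV-926009 expires on the earlier of 26 November 2027 and 12 April 2027.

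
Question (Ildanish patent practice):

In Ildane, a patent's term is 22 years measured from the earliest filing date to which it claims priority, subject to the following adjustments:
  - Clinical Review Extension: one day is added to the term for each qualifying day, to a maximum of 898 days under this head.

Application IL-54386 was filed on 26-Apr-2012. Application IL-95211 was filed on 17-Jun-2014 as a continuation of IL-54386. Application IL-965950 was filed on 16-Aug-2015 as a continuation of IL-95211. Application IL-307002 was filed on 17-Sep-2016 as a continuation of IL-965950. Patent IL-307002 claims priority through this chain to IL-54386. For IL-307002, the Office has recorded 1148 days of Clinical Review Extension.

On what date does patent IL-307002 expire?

Earliest priority filing: 26 April 2012.
Base term: 26 April 2012 + 22 years → 26 April 2034.
Clinical Review Extension: 1148 days claimed exceeds the 898-day cap, so +898 days → 10 October 2036.

October 10, 2036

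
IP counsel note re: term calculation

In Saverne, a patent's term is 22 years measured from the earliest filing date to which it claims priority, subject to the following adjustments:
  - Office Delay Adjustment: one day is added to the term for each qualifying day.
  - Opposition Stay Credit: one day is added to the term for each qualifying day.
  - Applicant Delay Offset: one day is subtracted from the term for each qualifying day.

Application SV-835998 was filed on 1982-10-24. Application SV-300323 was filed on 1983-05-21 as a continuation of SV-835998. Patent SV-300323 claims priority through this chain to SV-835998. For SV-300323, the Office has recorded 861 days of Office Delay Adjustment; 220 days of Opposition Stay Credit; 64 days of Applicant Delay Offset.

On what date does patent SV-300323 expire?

Earliest priority filing: 24 October 1982.
Base term: 24 October 1982 + 22 years → 24 October 2004.
Office Delay Adjustment: +861 days → 4 March 2007.
Opposition Stay Credit: +220 days → 10 October 2007.
Applicant Delay Offset: −64 days → 7 August 2007.

August 7, 2007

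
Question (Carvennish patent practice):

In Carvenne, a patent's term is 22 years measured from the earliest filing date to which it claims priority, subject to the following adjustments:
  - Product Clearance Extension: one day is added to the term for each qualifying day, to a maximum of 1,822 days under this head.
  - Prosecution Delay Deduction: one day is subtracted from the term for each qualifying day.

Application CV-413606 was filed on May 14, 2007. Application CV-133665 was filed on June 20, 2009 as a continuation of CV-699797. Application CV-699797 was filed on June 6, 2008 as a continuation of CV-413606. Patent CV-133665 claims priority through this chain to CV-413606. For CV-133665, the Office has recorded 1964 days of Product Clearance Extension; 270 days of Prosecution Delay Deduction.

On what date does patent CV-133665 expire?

Earliest priority filing: 14 May 2007.
Base term: 14 May 2007 + 22 years → 14 May 2029.
Product Clearance Extension: 1964 days claimed exceeds the 1822-day cap, so +1822 days → 10 May 2034.
Prosecution Delay Deduction: −270 days → 13 August 2033.

2033-08-13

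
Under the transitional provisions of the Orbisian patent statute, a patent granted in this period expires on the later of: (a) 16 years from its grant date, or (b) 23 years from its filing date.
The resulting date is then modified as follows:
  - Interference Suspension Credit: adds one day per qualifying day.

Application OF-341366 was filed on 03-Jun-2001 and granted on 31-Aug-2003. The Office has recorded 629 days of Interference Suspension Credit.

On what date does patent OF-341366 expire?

February 22, 2026

(a) grant + 16 years → 31 August 2019.
(b) filing + 23 years → 3 June 2024.
Later of the two: 3 June 2024.
Interference Suspension Credit: +629 days → 22 February 2026.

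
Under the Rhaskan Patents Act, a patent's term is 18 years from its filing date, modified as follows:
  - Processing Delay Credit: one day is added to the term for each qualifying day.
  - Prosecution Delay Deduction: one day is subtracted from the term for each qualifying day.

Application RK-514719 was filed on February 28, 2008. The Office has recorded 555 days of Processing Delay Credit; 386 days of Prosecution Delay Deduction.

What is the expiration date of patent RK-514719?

August 16, 2026

Base term: filing date + 18 years → 28 February 2026.
Processing Delay Credit: +555 days → 6 September 2027.
Prosecution Delay Deduction: −386 days → 16 August 2026.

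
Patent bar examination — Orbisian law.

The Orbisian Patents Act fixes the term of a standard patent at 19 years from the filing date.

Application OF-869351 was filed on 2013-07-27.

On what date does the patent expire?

July 27, 2032

Filing date + 19 years → 27 July 2032.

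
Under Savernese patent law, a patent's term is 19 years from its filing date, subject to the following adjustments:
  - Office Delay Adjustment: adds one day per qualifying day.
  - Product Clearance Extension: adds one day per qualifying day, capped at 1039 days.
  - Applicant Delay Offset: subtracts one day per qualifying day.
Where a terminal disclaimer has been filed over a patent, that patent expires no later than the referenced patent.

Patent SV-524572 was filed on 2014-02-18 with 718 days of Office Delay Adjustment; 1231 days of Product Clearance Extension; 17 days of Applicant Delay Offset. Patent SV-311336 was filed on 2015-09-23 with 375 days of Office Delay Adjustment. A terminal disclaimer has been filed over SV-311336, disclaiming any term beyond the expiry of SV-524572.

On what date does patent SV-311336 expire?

2035-10-03

Natural term of SV-311336:
  Base: filing + 19 years → 23 September 2034.
  Office Delay Adjustment: +375 days → 3 October 2035.
Expiry of referenced patent SV-524572:
  Base: filing + 19 years → 18 February 2033.
  Office Delay Adjustment: +718 days → 6 February 2035.
  Product Clearance Extension: 1231 days claimed exceeds the 1039-day cap, so +1039 days → 11 December 2037.
  Applicant Delay Offset: −17 days → 24 November 2037.
Terminal disclaimer: SV-311336 expires on the earlier of 3 October 2035 and 24 November 2037.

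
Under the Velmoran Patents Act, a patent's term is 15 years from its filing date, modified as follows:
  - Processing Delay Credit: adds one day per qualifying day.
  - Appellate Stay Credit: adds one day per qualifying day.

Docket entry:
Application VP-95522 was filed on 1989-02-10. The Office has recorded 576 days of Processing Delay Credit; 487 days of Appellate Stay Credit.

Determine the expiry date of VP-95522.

Base term: filing date + 15 years → 10 February 2004.
Processing Delay Credit: +576 days → 8 September 2005.
Appellate Stay Credit: +487 days → 8 January 2007.

2007-01-08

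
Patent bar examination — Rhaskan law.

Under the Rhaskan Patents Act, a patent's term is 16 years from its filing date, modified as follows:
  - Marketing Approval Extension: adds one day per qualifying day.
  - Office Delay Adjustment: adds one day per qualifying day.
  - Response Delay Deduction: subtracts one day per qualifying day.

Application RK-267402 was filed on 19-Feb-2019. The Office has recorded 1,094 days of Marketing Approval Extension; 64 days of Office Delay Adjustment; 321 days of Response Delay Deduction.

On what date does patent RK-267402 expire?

June 5, 2037

Base term: filing date + 16 years → 19 February 2035.
Marketing Approval Extension: +1094 days → 17 February 2038.
Office Delay Adjustment: +64 days → 22 April 2038.
Response Delay Deduction: −321 days → 5 June 2037.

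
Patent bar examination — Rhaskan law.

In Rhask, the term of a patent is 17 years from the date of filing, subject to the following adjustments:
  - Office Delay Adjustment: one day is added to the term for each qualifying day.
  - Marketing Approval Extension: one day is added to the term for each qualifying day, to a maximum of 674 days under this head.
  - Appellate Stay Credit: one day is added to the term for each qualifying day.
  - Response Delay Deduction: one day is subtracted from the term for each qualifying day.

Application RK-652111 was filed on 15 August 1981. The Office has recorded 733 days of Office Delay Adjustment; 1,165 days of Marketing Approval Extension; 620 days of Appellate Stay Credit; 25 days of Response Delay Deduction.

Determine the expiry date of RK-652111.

2004-02-07

Base term: filing date + 17 years → 15 August 1998.
Office Delay Adjustment: +733 days → 17 August 2000.
Marketing Approval Extension: 1165 days claimed exceeds the 674-day cap, so +674 days → 22 June 2002.
Appellate Stay Credit: +620 days → 3 March 2004.
Response Delay Deduction: −25 days → 7 February 2004.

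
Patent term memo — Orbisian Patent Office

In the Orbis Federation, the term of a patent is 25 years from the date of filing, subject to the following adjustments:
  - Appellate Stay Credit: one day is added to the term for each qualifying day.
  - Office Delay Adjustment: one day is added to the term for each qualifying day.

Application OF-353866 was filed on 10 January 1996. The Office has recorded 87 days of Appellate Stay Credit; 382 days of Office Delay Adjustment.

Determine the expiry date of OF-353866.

Base term: filing date + 25 years → 10 January 2021.
Appellate Stay Credit: +87 days → 7 April 2021.
Office Delay Adjustment: +382 days → 24 April 2022.

April 24, 2022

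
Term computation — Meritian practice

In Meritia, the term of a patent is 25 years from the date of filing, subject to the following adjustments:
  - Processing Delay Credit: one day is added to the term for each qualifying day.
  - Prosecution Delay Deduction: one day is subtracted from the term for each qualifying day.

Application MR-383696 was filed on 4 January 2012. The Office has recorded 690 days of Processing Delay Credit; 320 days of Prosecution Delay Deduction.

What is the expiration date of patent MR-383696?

2038-01-09

Base term: filing date + 25 years → 4 January 2037.
Processing Delay Credit: +690 days → 25 November 2038.
Prosecution Delay Deduction: −320 days → 9 January 2038.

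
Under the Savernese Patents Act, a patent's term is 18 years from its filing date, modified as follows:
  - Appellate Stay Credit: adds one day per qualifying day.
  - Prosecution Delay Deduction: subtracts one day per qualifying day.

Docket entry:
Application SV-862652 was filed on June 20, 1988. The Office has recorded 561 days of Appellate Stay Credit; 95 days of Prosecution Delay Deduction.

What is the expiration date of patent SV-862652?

September 29, 2007

Base term: filing date + 18 years → 20 June 2006.
Appellate Stay Credit: +561 days → 2 January 2008.
Prosecution Delay Deduction: −95 days → 29 September 2007.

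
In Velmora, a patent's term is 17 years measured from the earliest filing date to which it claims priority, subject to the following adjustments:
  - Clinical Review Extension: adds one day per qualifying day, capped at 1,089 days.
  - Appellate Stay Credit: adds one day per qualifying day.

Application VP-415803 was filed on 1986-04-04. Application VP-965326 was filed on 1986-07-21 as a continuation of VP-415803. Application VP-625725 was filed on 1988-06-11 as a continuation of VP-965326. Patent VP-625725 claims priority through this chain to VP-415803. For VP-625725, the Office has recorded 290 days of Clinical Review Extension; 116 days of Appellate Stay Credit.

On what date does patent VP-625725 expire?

2004-05-14

Earliest priority filing: 4 April 1986.
Base term: 4 April 1986 + 17 years → 4 April 2003.
Clinical Review Extension: 290 days (within the 1089-day cap) → +290 days → 19 January 2004.
Appellate Stay Credit: +116 days → 14 May 2004.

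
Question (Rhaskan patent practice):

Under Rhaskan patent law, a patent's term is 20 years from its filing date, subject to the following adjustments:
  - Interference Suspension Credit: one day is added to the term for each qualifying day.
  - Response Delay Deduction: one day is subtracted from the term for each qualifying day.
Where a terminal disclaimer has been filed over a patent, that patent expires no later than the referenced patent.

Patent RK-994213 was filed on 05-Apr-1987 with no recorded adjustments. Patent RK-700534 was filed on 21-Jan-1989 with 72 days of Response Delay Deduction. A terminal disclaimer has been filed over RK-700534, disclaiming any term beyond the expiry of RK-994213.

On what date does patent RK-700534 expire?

Natural term of RK-700534:
  Base: filing + 20 years → 21 January 2009.
  Response Delay Deduction: −72 days → 10 November 2008.
Expiry of referenced patent RK-994213:
  Base: filing + 20 years → 5 April 2007.
Terminal disclaimer: RK-700534 expires on the earlier of 10 November 2008 and 5 April 2007.

2007-04-05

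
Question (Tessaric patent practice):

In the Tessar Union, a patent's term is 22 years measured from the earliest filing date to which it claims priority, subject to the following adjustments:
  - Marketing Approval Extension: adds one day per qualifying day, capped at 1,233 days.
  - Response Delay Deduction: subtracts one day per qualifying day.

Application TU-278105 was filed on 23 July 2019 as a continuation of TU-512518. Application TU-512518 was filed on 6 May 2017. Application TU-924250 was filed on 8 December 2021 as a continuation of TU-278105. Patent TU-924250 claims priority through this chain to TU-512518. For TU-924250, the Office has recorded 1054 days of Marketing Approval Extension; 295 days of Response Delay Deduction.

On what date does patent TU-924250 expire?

Earliest priority filing: 6 May 2017.
Base term: 6 May 2017 + 22 years → 6 May 2039.
Marketing Approval Extension: 1054 days (within the 1233-day cap) → +1054 days → 25 March 2042.
Response Delay Deduction: −295 days → 3 June 2041.

June 3, 2041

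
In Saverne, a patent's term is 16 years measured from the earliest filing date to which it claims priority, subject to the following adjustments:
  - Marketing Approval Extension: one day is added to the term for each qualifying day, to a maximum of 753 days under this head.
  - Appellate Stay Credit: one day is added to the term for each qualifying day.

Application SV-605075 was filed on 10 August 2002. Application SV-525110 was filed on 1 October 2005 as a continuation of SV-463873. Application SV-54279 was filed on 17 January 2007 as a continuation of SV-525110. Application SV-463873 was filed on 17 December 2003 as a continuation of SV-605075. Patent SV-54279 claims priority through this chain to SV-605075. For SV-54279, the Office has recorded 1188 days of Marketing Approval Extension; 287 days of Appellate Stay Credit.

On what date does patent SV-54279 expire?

Earliest priority filing: 10 August 2002.
Base term: 10 August 2002 + 16 years → 10 August 2018.
Marketing Approval Extension: 1188 days claimed exceeds the 753-day cap, so +753 days → 1 September 2020.
Appellate Stay Credit: +287 days → 15 June 2021.

June 15, 2021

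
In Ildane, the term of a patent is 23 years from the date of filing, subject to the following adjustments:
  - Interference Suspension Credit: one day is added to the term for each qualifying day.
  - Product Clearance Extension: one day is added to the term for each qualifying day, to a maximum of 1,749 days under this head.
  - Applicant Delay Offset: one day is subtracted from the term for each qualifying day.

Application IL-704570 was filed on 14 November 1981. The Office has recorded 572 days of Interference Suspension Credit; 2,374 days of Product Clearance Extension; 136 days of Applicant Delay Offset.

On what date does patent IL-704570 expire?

Base term: filing date + 23 years → 14 November 2004.
Interference Suspension Credit: +572 days → 9 June 2006.
Product Clearance Extension: 2374 days claimed exceeds the 1749-day cap, so +1749 days → 24 March 2011.
Applicant Delay Offset: −136 days → 8 November 2010.

2010-11-08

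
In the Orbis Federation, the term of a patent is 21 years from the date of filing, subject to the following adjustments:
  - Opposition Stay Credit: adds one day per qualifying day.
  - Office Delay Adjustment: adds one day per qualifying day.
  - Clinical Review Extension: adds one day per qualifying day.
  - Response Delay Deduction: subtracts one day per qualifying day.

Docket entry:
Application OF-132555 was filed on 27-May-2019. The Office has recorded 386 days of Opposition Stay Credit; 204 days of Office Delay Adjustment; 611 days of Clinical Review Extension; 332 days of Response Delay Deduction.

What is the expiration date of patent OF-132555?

October 13, 2042

Base term: filing date + 21 years → 27 May 2040.
Opposition Stay Credit: +386 days → 17 June 2041.
Office Delay Adjustment: +204 days → 7 January 2042.
Clinical Review Extension: +611 days → 10 September 2043.
Response Delay Deduction: −332 days → 13 October 2042.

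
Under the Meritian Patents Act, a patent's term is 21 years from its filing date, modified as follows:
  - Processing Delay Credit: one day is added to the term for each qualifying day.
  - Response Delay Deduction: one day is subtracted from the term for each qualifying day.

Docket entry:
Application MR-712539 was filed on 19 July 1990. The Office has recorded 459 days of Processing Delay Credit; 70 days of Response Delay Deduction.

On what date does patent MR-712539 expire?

Base term: filing date + 21 years → 19 July 2011.
Processing Delay Credit: +459 days → 20 October 2012.
Response Delay Deduction: −70 days → 11 August 2012.

August 11, 2012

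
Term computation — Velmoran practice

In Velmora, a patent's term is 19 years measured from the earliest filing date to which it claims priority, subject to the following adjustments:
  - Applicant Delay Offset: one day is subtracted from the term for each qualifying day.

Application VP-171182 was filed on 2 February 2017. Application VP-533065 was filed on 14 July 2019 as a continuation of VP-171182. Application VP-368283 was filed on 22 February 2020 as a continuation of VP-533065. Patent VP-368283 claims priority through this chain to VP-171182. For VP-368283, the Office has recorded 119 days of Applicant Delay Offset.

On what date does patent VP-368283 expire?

Earliest priority filing: 2 February 2017.
Base term: 2 February 2017 + 19 years → 2 February 2036.
Applicant Delay Offset: −119 days → 6 October 2035.

October 6, 2035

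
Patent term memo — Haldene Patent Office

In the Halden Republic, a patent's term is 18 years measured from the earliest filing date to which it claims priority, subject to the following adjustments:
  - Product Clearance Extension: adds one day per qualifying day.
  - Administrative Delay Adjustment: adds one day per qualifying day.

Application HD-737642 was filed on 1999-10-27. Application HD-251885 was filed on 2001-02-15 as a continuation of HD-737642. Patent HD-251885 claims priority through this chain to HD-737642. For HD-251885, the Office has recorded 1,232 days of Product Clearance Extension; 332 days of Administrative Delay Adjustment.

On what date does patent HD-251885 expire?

February 7, 2022

Earliest priority filing: 27 October 1999.
Base term: 27 October 1999 + 18 years → 27 October 2017.
Product Clearance Extension: +1232 days → 12 March 2021.
Administrative Delay Adjustment: +332 days → 7 February 2022.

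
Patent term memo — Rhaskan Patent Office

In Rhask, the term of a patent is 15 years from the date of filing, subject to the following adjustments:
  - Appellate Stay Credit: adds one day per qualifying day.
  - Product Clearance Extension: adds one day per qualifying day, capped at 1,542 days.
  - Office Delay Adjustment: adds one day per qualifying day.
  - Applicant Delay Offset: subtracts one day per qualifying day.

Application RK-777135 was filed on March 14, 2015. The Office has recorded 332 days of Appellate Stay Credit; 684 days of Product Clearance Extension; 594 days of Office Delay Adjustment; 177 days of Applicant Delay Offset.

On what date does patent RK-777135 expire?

2034-02-14

Base term: filing date + 15 years → 14 March 2030.
Appellate Stay Credit: +332 days → 9 February 2031.
Product Clearance Extension: 684 days (within the 1542-day cap) → +684 days → 24 December 2032.
Office Delay Adjustment: +594 days → 10 August 2034.
Applicant Delay Offset: −177 days → 14 February 2034.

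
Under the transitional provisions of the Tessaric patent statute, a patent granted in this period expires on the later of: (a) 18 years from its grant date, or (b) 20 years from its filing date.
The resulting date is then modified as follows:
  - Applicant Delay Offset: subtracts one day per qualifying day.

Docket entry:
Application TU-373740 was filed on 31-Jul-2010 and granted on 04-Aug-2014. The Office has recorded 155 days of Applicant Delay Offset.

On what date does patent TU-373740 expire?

(a) grant + 18 years → 4 August 2032.
(b) filing + 20 years → 31 July 2030.
Later of the two: 4 August 2032.
Applicant Delay Offset: −155 days → 2 March 2032.

March 2, 2032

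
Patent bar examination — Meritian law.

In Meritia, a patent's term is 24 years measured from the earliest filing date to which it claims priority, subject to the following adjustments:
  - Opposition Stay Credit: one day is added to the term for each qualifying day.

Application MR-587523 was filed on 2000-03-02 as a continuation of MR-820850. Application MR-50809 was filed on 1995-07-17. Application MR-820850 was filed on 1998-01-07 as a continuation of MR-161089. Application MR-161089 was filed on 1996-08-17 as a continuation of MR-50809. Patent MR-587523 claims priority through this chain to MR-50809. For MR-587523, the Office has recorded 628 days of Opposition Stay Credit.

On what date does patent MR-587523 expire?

Earliest priority filing: 17 July 1995.
Base term: 17 July 1995 + 24 years → 17 July 2019.
Opposition Stay Credit: +628 days → 5 April 2021.

2021-04-05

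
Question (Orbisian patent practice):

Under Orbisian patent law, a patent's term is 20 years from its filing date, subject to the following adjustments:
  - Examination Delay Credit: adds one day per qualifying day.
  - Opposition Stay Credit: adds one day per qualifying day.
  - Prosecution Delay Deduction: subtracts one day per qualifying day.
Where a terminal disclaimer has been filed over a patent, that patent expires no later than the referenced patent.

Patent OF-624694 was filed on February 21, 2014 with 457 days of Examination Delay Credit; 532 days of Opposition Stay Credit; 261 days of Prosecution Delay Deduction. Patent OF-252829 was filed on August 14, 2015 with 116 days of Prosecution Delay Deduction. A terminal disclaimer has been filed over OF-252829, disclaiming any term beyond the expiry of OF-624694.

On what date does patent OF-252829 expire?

April 20, 2035

Natural term of OF-252829:
  Base: filing + 20 years → 14 August 2035.
  Prosecution Delay Deduction: −116 days → 20 April 2035.
Expiry of referenced patent OF-624694:
  Base: filing + 20 years → 21 February 2034.
  Examination Delay Credit: +457 days → 24 May 2035.
  Opposition Stay Credit: +532 days → 6 November 2036.
  Prosecution Delay Deduction: −261 days → 19 February 2036.
Terminal disclaimer: OF-252829 expires on the earlier of 20 April 2035 and 19 February 2036.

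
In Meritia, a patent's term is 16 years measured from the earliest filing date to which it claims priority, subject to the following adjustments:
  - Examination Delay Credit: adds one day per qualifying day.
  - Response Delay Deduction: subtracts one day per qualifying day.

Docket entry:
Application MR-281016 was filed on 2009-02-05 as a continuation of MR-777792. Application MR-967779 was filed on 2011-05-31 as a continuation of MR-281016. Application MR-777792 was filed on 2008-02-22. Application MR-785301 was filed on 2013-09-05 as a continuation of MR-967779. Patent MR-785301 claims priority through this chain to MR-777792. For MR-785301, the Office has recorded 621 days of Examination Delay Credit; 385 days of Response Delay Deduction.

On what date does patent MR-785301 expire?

Earliest priority filing: 22 February 2008.
Base term: 22 February 2008 + 16 years → 22 February 2024.
Examination Delay Credit: +621 days → 4 November 2025.
Response Delay Deduction: −385 days → 15 October 2024.

October 15, 2024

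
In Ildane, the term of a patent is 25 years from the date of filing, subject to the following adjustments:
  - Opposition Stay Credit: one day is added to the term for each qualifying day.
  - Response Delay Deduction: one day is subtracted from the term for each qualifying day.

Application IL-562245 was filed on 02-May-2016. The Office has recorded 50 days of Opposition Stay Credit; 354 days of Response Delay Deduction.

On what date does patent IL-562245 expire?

Base term: filing date + 25 years → 2 May 2041.
Opposition Stay Credit: +50 days → 21 June 2041.
Response Delay Deduction: −354 days → 2 July 2040.

July 2, 2040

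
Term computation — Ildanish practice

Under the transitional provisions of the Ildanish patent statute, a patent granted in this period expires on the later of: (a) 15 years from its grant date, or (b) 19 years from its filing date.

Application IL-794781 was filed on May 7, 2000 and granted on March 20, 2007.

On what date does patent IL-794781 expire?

(a) grant + 15 years → 20 March 2022.
(b) filing + 19 years → 7 May 2019.
Later of the two: 20 March 2022.

2022-03-20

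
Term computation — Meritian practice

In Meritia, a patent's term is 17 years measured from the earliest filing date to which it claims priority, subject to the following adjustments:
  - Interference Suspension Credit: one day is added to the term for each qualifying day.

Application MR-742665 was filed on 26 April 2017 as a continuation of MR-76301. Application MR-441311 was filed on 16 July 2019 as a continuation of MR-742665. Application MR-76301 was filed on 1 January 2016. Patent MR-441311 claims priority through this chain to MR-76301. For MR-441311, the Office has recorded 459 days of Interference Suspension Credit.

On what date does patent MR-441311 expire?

Earliest priority filing: 1 January 2016.
Base term: 1 January 2016 + 17 years → 1 January 2033.
Interference Suspension Credit: +459 days → 5 April 2034.

April 5, 2034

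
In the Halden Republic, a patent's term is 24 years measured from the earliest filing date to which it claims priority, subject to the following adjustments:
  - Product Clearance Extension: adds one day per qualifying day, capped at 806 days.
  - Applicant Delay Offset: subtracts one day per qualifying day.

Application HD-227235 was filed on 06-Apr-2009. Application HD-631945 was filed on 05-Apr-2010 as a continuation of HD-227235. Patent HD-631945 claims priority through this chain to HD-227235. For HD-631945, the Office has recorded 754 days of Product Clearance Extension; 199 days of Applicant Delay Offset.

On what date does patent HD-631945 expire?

Earliest priority filing: 6 April 2009.
Base term: 6 April 2009 + 24 years → 6 April 2033.
Product Clearance Extension: 754 days (within the 806-day cap) → +754 days → 30 April 2035.
Applicant Delay Offset: −199 days → 13 October 2034.

October 13, 2034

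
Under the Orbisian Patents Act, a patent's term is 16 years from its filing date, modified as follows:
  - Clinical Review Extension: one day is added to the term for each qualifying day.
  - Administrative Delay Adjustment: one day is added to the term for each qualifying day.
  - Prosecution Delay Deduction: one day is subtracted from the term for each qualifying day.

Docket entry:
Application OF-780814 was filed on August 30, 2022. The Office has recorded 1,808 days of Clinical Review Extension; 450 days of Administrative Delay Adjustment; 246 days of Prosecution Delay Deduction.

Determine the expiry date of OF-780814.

2044-03-03

Base term: filing date + 16 years → 30 August 2038.
Clinical Review Extension: +1808 days → 12 August 2043.
Administrative Delay Adjustment: +450 days → 4 November 2044.
Prosecution Delay Deduction: −246 days → 3 March 2044.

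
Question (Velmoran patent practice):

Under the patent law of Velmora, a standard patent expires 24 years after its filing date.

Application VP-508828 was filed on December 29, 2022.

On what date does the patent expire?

Filing date + 24 years → 29 December 2046.

2046-12-29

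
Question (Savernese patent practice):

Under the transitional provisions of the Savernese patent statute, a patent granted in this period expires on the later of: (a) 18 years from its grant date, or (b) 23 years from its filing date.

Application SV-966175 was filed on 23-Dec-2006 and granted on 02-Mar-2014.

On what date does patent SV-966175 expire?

(a) grant + 18 years → 2 March 2032.
(b) filing + 23 years → 23 December 2029.
Later of the two: 2 March 2032.

March 2, 2032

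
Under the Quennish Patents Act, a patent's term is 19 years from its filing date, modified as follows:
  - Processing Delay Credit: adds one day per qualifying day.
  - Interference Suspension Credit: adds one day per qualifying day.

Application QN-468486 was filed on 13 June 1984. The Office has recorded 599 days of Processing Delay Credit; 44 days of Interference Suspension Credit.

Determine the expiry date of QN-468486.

Base term: filing date + 19 years → 13 June 2003.
Processing Delay Credit: +599 days → 1 February 2005.
Interference Suspension Credit: +44 days → 17 March 2005.

March 17, 2005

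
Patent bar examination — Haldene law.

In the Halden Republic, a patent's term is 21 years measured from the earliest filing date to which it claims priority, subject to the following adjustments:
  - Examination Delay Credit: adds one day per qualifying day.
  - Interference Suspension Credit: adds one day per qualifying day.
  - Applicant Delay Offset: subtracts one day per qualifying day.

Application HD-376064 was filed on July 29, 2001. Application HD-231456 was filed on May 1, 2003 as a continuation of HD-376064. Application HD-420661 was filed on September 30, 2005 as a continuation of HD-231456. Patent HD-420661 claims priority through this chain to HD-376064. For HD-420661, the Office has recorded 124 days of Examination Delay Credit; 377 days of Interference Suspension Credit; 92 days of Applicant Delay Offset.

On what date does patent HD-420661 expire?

September 11, 2023

Earliest priority filing: 29 July 2001.
Base term: 29 July 2001 + 21 years → 29 July 2022.
Examination Delay Credit: +124 days → 30 November 2022.
Interference Suspension Credit: +377 days → 12 December 2023.
Applicant Delay Offset: −92 days → 11 September 2023.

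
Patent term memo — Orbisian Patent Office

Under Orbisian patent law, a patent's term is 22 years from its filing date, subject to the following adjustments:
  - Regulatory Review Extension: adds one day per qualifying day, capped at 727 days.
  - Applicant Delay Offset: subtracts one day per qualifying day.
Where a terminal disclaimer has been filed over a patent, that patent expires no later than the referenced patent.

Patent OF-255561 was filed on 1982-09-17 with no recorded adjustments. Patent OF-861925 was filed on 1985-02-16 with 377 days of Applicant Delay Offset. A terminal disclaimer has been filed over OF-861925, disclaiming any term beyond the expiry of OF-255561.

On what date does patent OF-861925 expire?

Natural term of OF-861925:
  Base: filing + 22 years → 16 February 2007.
  Applicant Delay Offset: −377 days → 4 February 2006.
Expiry of referenced patent OF-255561:
  Base: filing + 22 years → 17 September 2004.
Terminal disclaimer: OF-861925 expires on the earlier of 4 February 2006 and 17 September 2004.

September 17, 2004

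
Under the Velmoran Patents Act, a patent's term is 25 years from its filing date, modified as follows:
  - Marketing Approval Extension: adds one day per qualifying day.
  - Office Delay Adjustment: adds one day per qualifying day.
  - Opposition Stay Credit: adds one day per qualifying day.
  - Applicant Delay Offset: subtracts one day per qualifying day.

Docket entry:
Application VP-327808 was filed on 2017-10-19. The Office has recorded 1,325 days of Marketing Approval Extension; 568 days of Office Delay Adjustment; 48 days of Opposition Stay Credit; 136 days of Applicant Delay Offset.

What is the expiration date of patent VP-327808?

Base term: filing date + 25 years → 19 October 2042.
Marketing Approval Extension: +1325 days → 5 June 2046.
Office Delay Adjustment: +568 days → 25 December 2047.
Opposition Stay Credit: +48 days → 11 February 2048.
Applicant Delay Offset: −136 days → 28 September 2047.

September 28, 2047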